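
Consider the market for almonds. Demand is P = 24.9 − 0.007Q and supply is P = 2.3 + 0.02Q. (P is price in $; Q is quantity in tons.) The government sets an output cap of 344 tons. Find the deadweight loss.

Competitive equilibrium: 24.9 − 0.007Q = 2.3 + 0.02Q → Q* = 837.037, P* = 19.0407.
At Q = 344: demand price = 24.9 − 0.007·344 = 22.492; supply price = 2.3 + 0.02·344 = 9.18.
ΔQ = 837.037 − 344 = 493.037; wedge = 22.492 − 9.18 = 13.312.
Welfare loss = ½ × 493.037 × 13.312 = $3281.65.

$3281.65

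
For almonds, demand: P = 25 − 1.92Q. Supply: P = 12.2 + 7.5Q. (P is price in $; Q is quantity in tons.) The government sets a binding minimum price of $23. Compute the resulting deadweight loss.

Competitive equilibrium: 25 − 1.92Q = 12.2 + 7.5Q → Q* = 1.3588, P* = 22.3911.
At the floor P = 23, quantity demanded = (25 − 23)/1.92 = 1.0417.
Sellers' marginal cost at Q' = 1.0417: 12.2 + 7.5·1.0417 = 20.0128.
ΔQ = 1.3588 − 1.0417 = 0.3171; wedge = 23 − 20.0128 = 2.9872.
Deadweight loss = ½ × 0.3171 × 2.9872 = $0.47.

$0.47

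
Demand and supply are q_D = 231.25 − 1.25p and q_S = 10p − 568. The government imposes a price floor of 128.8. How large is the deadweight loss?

In inverse form: demand p = 185 − 0.8q, supply p = 56.8 + 0.1q.
Competitive equilibrium: 185 − 0.8q = 56.8 + 0.1q → q* = 142.4444, p* = 71.0444.
At the floor p = 128.8, quantity demanded = (185 − 128.8)/0.8 = 70.25.
Sellers' marginal cost at q' = 70.25: 56.8 + 0.1·70.25 = 63.825.
Δq = 142.4444 − 70.25 = 72.1944; wedge = 128.8 − 63.825 = 64.975.
Deadweight loss = ½ × 72.1944 × 64.975 = 2345.42.

2345.42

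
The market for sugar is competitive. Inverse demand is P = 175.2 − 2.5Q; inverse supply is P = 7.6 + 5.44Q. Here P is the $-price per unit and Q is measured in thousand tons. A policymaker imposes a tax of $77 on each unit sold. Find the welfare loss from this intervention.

$373.36 thousand

Competitive equilibrium: 175.2 − 2.5Q = 7.6 + 5.44Q → Q* = 21.1083, P* = 122.4292.
With the tax, the buyer price exceeds the seller price by 77: (175.2 − 2.5Q) − (7.6 + 5.44Q) = 77 → Q' = 11.4106.
ΔQ = 21.1083 − 11.4106 = 9.6977; the wedge equals the tax, 77.
Deadweight loss = ½ × 9.6977 × 77 = $373.36 thousand.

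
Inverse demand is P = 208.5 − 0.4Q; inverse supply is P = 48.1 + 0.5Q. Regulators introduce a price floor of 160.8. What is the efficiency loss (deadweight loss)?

Competitive equilibrium: 208.5 − 0.4Q = 48.1 + 0.5Q → Q* = 178.22222, P* = 137.21111.
At the floor P = 160.8, quantity demanded = (208.5 − 160.8)/0.4 = 119.25.
Sellers' marginal cost at Q' = 119.25: 48.1 + 0.5·119.25 = 107.725.
ΔQ = 178.22222 − 119.25 = 58.97222; wedge = 160.8 − 107.725 = 53.075.
Deadweight loss = ½ × 58.97222 × 53.075 = 1564.98.

1564.98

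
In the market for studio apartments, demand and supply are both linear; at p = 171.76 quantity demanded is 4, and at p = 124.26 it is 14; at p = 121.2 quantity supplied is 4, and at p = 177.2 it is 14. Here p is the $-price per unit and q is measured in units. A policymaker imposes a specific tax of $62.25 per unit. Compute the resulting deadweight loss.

$187.20

Demand slope = (124.26 − 171.76)/(14 − 4) = −4.75, so p = 190.76 − 4.75q.
Supply slope = (177.2 − 121.2)/(14 − 4) = 5.6, so p = 98.8 + 5.6q.
Competitive equilibrium: 190.76 − 4.75q = 98.8 + 5.6q → q* = 8.885, p* = 148.5561.
With the tax, the buyer price exceeds the seller price by 62.25: (190.76 − 4.75q) − (98.8 + 5.6q) = 62.25 → q' = 2.8705.
Δq = 8.885 − 2.8705 = 6.0145; the wedge equals the tax, 62.25.
Deadweight loss = ½ × 6.0145 × 62.25 = $187.20.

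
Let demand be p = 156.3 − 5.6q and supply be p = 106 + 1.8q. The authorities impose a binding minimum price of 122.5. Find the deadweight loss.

Competitive equilibrium: 156.3 − 5.6q = 106 + 1.8q → q* = 6.7973, p* = 118.2351.
At the floor p = 122.5, quantity demanded = (156.3 − 122.5)/5.6 = 6.0357.
Sellers' marginal cost at q' = 6.0357: 106 + 1.8·6.0357 = 116.8643.
Δq = 6.7973 − 6.0357 = 0.7616; wedge = 122.5 − 116.8643 = 5.6357.
The triangle = ½ × 0.7616 × 5.6357 = 2.15.

2.15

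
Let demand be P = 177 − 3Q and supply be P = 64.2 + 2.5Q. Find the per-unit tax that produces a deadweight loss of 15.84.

13.2

Competitive equilibrium: 177 − 3Q = 64.2 + 2.5Q → Q* = 20.5091, P* = 115.4727.
A tax t gives ΔQ = t/5.5 and wedge t, so DWL = t²/11.
t²/11 = 15.84 → t² = 174.24 → t = 13.2.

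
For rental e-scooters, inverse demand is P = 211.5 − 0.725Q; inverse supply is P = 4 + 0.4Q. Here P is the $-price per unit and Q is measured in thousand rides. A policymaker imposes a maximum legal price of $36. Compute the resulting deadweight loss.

$6136.11 thousand

Competitive equilibrium: 211.5 − 0.725Q = 4 + 0.4Q → Q* = 184.4444, P* = 77.7778.
At the ceiling P = 36, quantity supplied = (36 − 4)/0.4 = 80.
Willingness to pay at Q' = 80: 211.5 − 0.725·80 = 153.5.
ΔQ = 184.4444 − 80 = 104.4444; wedge = 153.5 − 36 = 117.5.
Deadweight loss = ½ × 104.4444 × 117.5 = $6136.11 thousand.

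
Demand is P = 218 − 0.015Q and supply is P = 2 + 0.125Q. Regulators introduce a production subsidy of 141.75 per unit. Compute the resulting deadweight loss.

71760.94

Competitive equilibrium: 218 − 0.015Q = 2 + 0.125Q → Q* = 1542.8571, P* = 194.8571.
The subsidy lowers effective supply by 141.75: P = 0.125Q − 139.75.
New quantity: 218 − 0.015Q = 0.125Q − 139.75 → Q' = 2555.3571.
Overproduction ΔQ = 2555.3571 − 1542.8571 = 1012.5; wedge = subsidy = 141.75.
Welfare loss = ½ × 1012.5 × 141.75 = 71760.94.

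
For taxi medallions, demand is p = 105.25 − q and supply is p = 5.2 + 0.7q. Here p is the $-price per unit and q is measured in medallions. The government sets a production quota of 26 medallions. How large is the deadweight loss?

$917.42

Competitive equilibrium: 105.25 − q = 5.2 + 0.7q → q* = 58.8529, p* = 46.3971.
At q = 26: demand price = 105.25 − 1·26 = 79.25; supply price = 5.2 + 0.7·26 = 23.4.
Δq = 58.8529 − 26 = 32.8529; wedge = 79.25 − 23.4 = 55.85.
Deadweight loss = ½ × 32.8529 × 55.85 = $917.42.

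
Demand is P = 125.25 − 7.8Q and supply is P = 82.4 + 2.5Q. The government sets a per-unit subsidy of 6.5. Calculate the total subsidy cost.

31.14

Competitive equilibrium: 125.25 − 7.8Q = 82.4 + 2.5Q → Q* = 4.1602, P* = 92.8005.
The subsidy lowers effective supply by 6.5: P = 75.9 + 2.5Q.
New quantity: 125.25 − 7.8Q = 75.9 + 2.5Q → Q' = 4.7913.
Total subsidy cost = 6.5 × 4.7913 = 31.14.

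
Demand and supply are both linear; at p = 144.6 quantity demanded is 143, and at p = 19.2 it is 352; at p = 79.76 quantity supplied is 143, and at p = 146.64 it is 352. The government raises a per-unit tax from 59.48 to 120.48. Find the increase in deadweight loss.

Demand slope = (19.2 − 144.6)/(352 − 143) = −0.6, so p = 230.4 − 0.6q.
Supply slope = (146.64 − 79.76)/(352 − 143) = 0.32, so p = 34 + 0.32q.
Competitive equilibrium: 230.4 − 0.6q = 34 + 0.32q → q* = 213.4783, p* = 102.313.
For a per-unit tax t: Δq = t/0.92, so DWL = ½·t·(t/0.92) = t²/1.84.
At t = 59.48: DWL = 1922.756. At t = 120.48: DWL = 7888.821.
Increase = 7888.821 − 1922.756 = 5966.07.

5966.07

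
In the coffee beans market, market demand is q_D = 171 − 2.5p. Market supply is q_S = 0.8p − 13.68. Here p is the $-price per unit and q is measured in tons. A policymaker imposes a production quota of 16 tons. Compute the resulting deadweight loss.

In inverse form: demand p = 68.4 − 0.4q, supply p = 17.1 + 1.25q.
Competitive equilibrium: 68.4 − 0.4q = 17.1 + 1.25q → q* = 31.0909, p* = 55.9636.
At q = 16: demand price = 68.4 − 0.4·16 = 62; supply price = 17.1 + 1.25·16 = 37.1.
Δq = 31.0909 − 16 = 15.0909; wedge = 62 − 37.1 = 24.9.
Welfare loss = ½ × 15.0909 × 24.9 = $187.88.

$187.88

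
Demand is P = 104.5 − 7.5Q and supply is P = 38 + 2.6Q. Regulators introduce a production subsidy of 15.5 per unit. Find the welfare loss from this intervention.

11.89

Competitive equilibrium: 104.5 − 7.5Q = 38 + 2.6Q → Q* = 6.5842, P* = 55.1188.
The subsidy lowers effective supply by 15.5: P = 22.5 + 2.6Q.
New quantity: 104.5 − 7.5Q = 22.5 + 2.6Q → Q' = 8.1188.
Overproduction ΔQ = 8.1188 − 6.5842 = 1.5346; wedge = subsidy = 15.5.
Welfare loss = ½ × 1.5346 × 15.5 = 11.89.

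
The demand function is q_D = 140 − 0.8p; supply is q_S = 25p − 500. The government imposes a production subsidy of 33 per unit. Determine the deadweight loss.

422.09

In inverse form: demand p = 175 − 1.25q, supply p = 20 + 0.04q.
Competitive equilibrium: 175 − 1.25q = 20 + 0.04q → q* = 120.155, p* = 24.8062.
The subsidy lowers effective supply by 33: p = 0.04q − 13.
New quantity: 175 − 1.25q = 0.04q − 13 → q' = 145.7364.
Overproduction Δq = 145.7364 − 120.155 = 25.5814; wedge = subsidy = 33.
The triangle = ½ × 25.5814 × 33 = 422.09.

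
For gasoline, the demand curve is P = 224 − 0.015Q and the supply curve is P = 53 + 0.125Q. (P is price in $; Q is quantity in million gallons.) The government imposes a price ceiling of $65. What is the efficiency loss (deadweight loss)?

Competitive equilibrium: 224 − 0.015Q = 53 + 0.125Q → Q* = 1221.42857, P* = 205.67857.
At the ceiling P = 65, quantity supplied = (65 − 53)/0.125 = 96.
Willingness to pay at Q' = 96: 224 − 0.015·96 = 222.56.
ΔQ = 1221.42857 − 96 = 1125.42857; wedge = 222.56 − 65 = 157.56.
Welfare loss = ½ × 1125.42857 × 157.56 = $88661.26 million.

$88661.26 million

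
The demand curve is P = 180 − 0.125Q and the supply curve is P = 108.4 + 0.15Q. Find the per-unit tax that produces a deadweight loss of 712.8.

19.8

Competitive equilibrium: 180 − 0.125Q = 108.4 + 0.15Q → Q* = 260.3636, P* = 147.4545.
A tax t gives ΔQ = t/0.275 and wedge t, so DWL = t²/0.55.
t²/0.55 = 712.8 → t² = 392.04 → t = 19.8.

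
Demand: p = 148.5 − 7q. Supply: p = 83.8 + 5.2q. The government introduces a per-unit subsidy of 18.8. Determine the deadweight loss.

14.49

Competitive equilibrium: 148.5 − 7q = 83.8 + 5.2q → q* = 5.3033, p* = 111.377.
The subsidy lowers effective supply by 18.8: p = 65 + 5.2q.
New quantity: 148.5 − 7q = 65 + 5.2q → q' = 6.8443.
Overproduction Δq = 6.8443 − 5.3033 = 1.541; wedge = subsidy = 18.8.
The triangle = ½ × 1.541 × 18.8 = 14.49.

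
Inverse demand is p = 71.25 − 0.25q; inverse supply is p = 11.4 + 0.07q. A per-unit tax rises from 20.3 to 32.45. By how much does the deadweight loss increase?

1001.43

Competitive equilibrium: 71.25 − 0.25q = 11.4 + 0.07q → q* = 187.0313, p* = 24.4922.
For a per-unit tax t: Δq = t/0.32, so DWL = ½·t·(t/0.32) = t²/0.64.
At t = 20.3: DWL = 643.891. At t = 32.45: DWL = 1645.316.
Increase = 1645.316 − 643.891 = 1001.43.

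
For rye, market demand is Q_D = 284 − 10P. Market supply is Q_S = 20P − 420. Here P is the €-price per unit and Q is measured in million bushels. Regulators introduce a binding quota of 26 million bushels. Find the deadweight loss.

In inverse form: demand P = 28.4 − 0.1Q, supply P = 21 + 0.05Q.
Competitive equilibrium: 28.4 − 0.1Q = 21 + 0.05Q → Q* = 49.3333, P* = 23.4667.
At Q = 26: demand price = 28.4 − 0.1·26 = 25.8; supply price = 21 + 0.05·26 = 22.3.
ΔQ = 49.3333 − 26 = 23.3333; wedge = 25.8 − 22.3 = 3.5.
DWL = ½ × 23.3333 × 3.5 = €40.83 million.

€40.83 million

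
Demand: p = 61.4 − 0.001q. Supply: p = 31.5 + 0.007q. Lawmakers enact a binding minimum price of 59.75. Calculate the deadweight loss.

17430.625

Competitive equilibrium: 61.4 − 0.001q = 31.5 + 0.007q → q* = 3737.5, p* = 57.6625.
At the floor p = 59.75, quantity demanded = (61.4 − 59.75)/0.001 = 1650.
Sellers' marginal cost at q' = 1650: 31.5 + 0.007·1650 = 43.05.
Δq = 3737.5 − 1650 = 2087.5; wedge = 59.75 − 43.05 = 16.7.
The triangle = ½ × 2087.5 × 16.7 = 17430.625.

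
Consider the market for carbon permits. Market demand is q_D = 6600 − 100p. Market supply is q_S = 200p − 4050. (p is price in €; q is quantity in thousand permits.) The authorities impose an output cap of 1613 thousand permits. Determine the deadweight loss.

In inverse form: demand p = 66 − 0.01q, supply p = 20.25 + 0.005q.
Competitive equilibrium: 66 − 0.01q = 20.25 + 0.005q → q* = 3050, p* = 35.5.
At q = 1613: demand price = 66 − 0.01·1613 = 49.87; supply price = 20.25 + 0.005·1613 = 28.315.
Δq = 3050 − 1613 = 1437; wedge = 49.87 − 28.315 = 21.555.
Deadweight loss = ½ × 1437 × 21.555 = €15487.27 thousand.

€15487.27 thousand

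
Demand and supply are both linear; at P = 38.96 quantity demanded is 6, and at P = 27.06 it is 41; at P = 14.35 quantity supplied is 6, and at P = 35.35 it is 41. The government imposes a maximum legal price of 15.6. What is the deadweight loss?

272.92

Demand slope = (27.06 − 38.96)/(41 − 6) = −0.34, so P = 41 − 0.34Q.
Supply slope = (35.35 − 14.35)/(41 − 6) = 0.6, so P = 10.75 + 0.6Q.
Competitive equilibrium: 41 − 0.34Q = 10.75 + 0.6Q → Q* = 32.18085, P* = 30.05851.
At the ceiling P = 15.6, quantity supplied = (15.6 − 10.75)/0.6 = 8.08333.
Willingness to pay at Q' = 8.08333: 41 − 0.34·8.08333 = 38.25167.
ΔQ = 32.18085 − 8.08333 = 24.09752; wedge = 38.25167 − 15.6 = 22.65167.
The triangle = ½ × 24.09752 × 22.65167 = 272.92.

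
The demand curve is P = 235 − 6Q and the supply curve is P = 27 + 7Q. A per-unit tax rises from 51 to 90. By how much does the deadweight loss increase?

211.50

Competitive equilibrium: 235 − 6Q = 27 + 7Q → Q* = 16, P* = 139.
For a per-unit tax t: ΔQ = t/13, so DWL = ½·t·(t/13) = t²/26.
At t = 51: DWL = 100.038. At t = 90: DWL = 311.538.
Increase = 311.538 − 100.038 = 211.50.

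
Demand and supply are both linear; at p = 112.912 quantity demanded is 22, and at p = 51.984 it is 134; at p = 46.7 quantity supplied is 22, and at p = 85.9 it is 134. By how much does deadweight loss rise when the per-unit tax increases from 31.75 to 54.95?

Demand slope = (51.984 − 112.912)/(134 − 22) = −0.544, so p = 124.88 − 0.544q.
Supply slope = (85.9 − 46.7)/(134 − 22) = 0.35, so p = 39 + 0.35q.
Competitive equilibrium: 124.88 − 0.544q = 39 + 0.35q → q* = 96.0626, p* = 72.6219.
For a per-unit tax t: Δq = t/0.894, so DWL = ½·t·(t/0.894) = t²/1.788.
At t = 31.75: DWL = 563.793. At t = 54.95: DWL = 1688.76.
Increase = 1688.76 − 563.793 = 1124.97.

1124.97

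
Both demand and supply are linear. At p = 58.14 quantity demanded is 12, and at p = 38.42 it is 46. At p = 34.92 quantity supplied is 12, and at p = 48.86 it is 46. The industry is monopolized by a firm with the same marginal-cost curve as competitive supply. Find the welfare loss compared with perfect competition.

Demand slope = (38.42 − 58.14)/(46 − 12) = −0.58, so p = 65.1 − 0.58q.
Supply slope = (48.86 − 34.92)/(46 − 12) = 0.41, so p = 30 + 0.41q.
Competitive equilibrium: 65.1 − 0.58q = 30 + 0.41q → q* = 35.4545, p* = 44.5364.
Marginal revenue: MR = 65.1 − 1.16q. Set MR = MC: 65.1 − 1.16q = 30 + 0.41q → q_m = 22.3567.
Price p_m = 65.1 − 0.58·22.3567 = 52.1331; MC(q_m) = 30 + 0.41·22.3567 = 39.1662.
Competitive q* = 35.4545, so Δq = 13.0978; wedge = 52.1331 − 39.1662 = 12.9669.
DWL = ½ × 13.0978 × 12.9669 = 84.92.

84.92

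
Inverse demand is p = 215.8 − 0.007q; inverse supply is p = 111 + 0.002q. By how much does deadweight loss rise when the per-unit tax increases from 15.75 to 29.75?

Competitive equilibrium: 215.8 − 0.007q = 111 + 0.002q → q* = 11644.4444, p* = 134.2889.
For a per-unit tax t: Δq = t/0.009, so DWL = ½·t·(t/0.009) = t²/0.018.
At t = 15.75: DWL = 13781.25. At t = 29.75: DWL = 49170.139.
Increase = 49170.139 − 13781.25 = 35388.89.

35388.89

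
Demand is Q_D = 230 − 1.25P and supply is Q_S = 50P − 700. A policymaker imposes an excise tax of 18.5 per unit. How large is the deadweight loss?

In inverse form: demand P = 184 − 0.8Q, supply P = 14 + 0.02Q.
Competitive equilibrium: 184 − 0.8Q = 14 + 0.02Q → Q* = 207.3171, P* = 18.1463.
With the tax, the buyer price exceeds the seller price by 18.5: (184 − 0.8Q) − (14 + 0.02Q) = 18.5 → Q' = 184.7561.
ΔQ = 207.3171 − 184.7561 = 22.561; the wedge equals the tax, 18.5.
Welfare loss = ½ × 22.561 × 18.5 = 208.69.

208.69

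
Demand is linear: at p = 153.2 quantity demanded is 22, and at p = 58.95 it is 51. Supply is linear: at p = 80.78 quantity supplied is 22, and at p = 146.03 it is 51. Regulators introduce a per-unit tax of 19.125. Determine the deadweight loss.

33.25

Demand slope = (58.95 − 153.2)/(51 − 22) = −3.25, so p = 224.7 − 3.25q.
Supply slope = (146.03 − 80.78)/(51 − 22) = 2.25, so p = 31.28 + 2.25q.
Competitive equilibrium: 224.7 − 3.25q = 31.28 + 2.25q → q* = 35.1673, p* = 110.4064.
With the tax, the buyer price exceeds the seller price by 19.125: (224.7 − 3.25q) − (31.28 + 2.25q) = 19.125 → q' = 31.69.
Δq = 35.1673 − 31.69 = 3.4773; the wedge equals the tax, 19.125.
Welfare loss = ½ × 3.4773 × 19.125 = 33.25.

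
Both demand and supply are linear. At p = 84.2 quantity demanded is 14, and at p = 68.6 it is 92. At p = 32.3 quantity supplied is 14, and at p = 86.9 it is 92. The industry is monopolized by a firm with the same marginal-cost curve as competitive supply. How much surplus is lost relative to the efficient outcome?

Demand slope = (68.6 − 84.2)/(92 − 14) = −0.2, so p = 87 − 0.2q.
Supply slope = (86.9 − 32.3)/(92 − 14) = 0.7, so p = 22.5 + 0.7q.
Competitive equilibrium: 87 − 0.2q = 22.5 + 0.7q → q* = 71.6667, p* = 72.6667.
Marginal revenue: MR = 87 − 0.4q. Set MR = MC: 87 − 0.4q = 22.5 + 0.7q → q_m = 58.6364.
Price p_m = 87 − 0.2·58.6364 = 75.2727; MC(q_m) = 22.5 + 0.7·58.6364 = 63.5455.
Competitive q* = 71.6667, so Δq = 13.0303; wedge = 75.2727 − 63.5455 = 11.7272.
Deadweight loss = ½ × 13.0303 × 11.7272 = 76.40.

76.40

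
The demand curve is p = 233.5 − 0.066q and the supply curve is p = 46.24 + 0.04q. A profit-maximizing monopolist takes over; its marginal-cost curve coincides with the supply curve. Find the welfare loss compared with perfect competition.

24354.83

Competitive equilibrium: 233.5 − 0.066q = 46.24 + 0.04q → q* = 1766.60377, p* = 116.90415.
Marginal revenue: MR = 233.5 − 0.132q. Set MR = MC: 233.5 − 0.132q = 46.24 + 0.04q → q_m = 1088.72093.
Price p_m = 233.5 − 0.066·1088.72093 = 161.64442; MC(q_m) = 46.24 + 0.04·1088.72093 = 89.78884.
Competitive q* = 1766.60377, so Δq = 677.88284; wedge = 161.64442 − 89.78884 = 71.85558.
The triangle = ½ × 677.88284 × 71.85558 = 24354.83.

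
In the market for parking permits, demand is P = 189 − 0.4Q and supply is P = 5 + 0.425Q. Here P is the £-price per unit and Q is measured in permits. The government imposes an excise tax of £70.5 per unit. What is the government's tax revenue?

Competitive equilibrium: 189 − 0.4Q = 5 + 0.425Q → Q* = 223.0303, P* = 99.7879.
With the tax, the buyer price exceeds the seller price by 70.5: (189 − 0.4Q) − (5 + 0.425Q) = 70.5 → Q' = 137.5758.
Tax revenue = 70.5 × 137.5758 = £9699.09.

£9699.09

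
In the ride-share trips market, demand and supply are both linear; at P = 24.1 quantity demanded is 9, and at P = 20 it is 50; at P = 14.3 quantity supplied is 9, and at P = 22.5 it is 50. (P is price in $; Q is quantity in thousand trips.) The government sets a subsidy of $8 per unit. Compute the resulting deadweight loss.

Demand slope = (20 − 24.1)/(50 − 9) = −0.1, so P = 25 − 0.1Q.
Supply slope = (22.5 − 14.3)/(50 − 9) = 0.2, so P = 12.5 + 0.2Q.
Competitive equilibrium: 25 − 0.1Q = 12.5 + 0.2Q → Q* = 41.6667, P* = 20.8333.
The subsidy lowers effective supply by 8: P = 4.5 + 0.2Q.
New quantity: 25 − 0.1Q = 4.5 + 0.2Q → Q' = 68.3333.
Overproduction ΔQ = 68.3333 − 41.6667 = 26.6666; wedge = subsidy = 8.
The triangle = ½ × 26.6666 × 8 = $106.67 thousand.

$106.67 thousand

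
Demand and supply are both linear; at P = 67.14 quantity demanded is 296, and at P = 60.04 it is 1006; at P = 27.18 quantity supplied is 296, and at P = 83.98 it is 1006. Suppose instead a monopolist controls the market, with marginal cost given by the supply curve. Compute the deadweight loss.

Demand slope = (60.04 − 67.14)/(1006 − 296) = −0.01, so P = 70.1 − 0.01Q.
Supply slope = (83.98 − 27.18)/(1006 − 296) = 0.08, so P = 3.5 + 0.08Q.
Competitive equilibrium: 70.1 − 0.01Q = 3.5 + 0.08Q → Q* = 740, P* = 62.7.
Marginal revenue: MR = 70.1 − 0.02Q. Set MR = MC: 70.1 − 0.02Q = 3.5 + 0.08Q → Q_m = 666.
Price P_m = 70.1 − 0.01·666 = 63.44; MC(Q_m) = 3.5 + 0.08·666 = 56.78.
Competitive Q* = 740, so ΔQ = 74; wedge = 63.44 − 56.78 = 6.66.
Welfare loss = ½ × 74 × 6.66 = 246.42.

246.42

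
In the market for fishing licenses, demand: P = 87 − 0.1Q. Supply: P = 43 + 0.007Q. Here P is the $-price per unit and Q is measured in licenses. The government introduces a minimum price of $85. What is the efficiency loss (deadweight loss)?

Competitive equilibrium: 87 − 0.1Q = 43 + 0.007Q → Q* = 411.215, P* = 45.8785.
At the floor P = 85, quantity demanded = (87 − 85)/0.1 = 20.
Sellers' marginal cost at Q' = 20: 43 + 0.007·20 = 43.14.
ΔQ = 411.215 − 20 = 391.215; wedge = 85 − 43.14 = 41.86.
The triangle = ½ × 391.215 × 41.86 = $8188.13.

$8188.13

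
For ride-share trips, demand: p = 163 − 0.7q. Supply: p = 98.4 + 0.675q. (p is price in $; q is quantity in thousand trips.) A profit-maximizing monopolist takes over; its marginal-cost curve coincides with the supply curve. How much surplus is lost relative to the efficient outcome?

Competitive equilibrium: 163 − 0.7q = 98.4 + 0.675q → q* = 46.9818, p* = 130.1127.
Marginal revenue: MR = 163 − 1.4q. Set MR = MC: 163 − 1.4q = 98.4 + 0.675q → q_m = 31.1325.
Price p_m = 163 − 0.7·31.1325 = 141.2073; MC(q_m) = 98.4 + 0.675·31.1325 = 119.4144.
Competitive q* = 46.9818, so Δq = 15.8493; wedge = 141.2073 − 119.4144 = 21.7929.
Welfare loss = ½ × 15.8493 × 21.7929 = $172.70 thousand.

$172.70 thousand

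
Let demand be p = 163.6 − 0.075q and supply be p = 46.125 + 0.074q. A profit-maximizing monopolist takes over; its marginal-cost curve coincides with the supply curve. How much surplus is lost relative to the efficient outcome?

Competitive equilibrium: 163.6 − 0.075q = 46.125 + 0.074q → q* = 788.4228, p* = 104.4683.
Marginal revenue: MR = 163.6 − 0.15q. Set MR = MC: 163.6 − 0.15q = 46.125 + 0.074q → q_m = 524.442.
Price p_m = 163.6 − 0.075·524.442 = 124.2669; MC(q_m) = 46.125 + 0.074·524.442 = 84.9337.
Competitive q* = 788.4228, so Δq = 263.9808; wedge = 124.2669 − 84.9337 = 39.3332.
Welfare loss = ½ × 263.9808 × 39.3332 = 5191.60.

5191.60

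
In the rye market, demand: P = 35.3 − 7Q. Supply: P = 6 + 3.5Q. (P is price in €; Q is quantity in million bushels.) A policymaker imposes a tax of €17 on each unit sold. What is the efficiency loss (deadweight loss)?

Competitive equilibrium: 35.3 − 7Q = 6 + 3.5Q → Q* = 2.7905, P* = 15.7667.
With the tax, the buyer price exceeds the seller price by 17: (35.3 − 7Q) − (6 + 3.5Q) = 17 → Q' = 1.1714.
ΔQ = 2.7905 − 1.1714 = 1.6191; the wedge equals the tax, 17.
The triangle = ½ × 1.6191 × 17 = €13.76 million.

€13.76 million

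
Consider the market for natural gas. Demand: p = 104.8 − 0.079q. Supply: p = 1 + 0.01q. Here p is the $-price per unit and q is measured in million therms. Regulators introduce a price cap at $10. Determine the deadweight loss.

$3155.56 million

Competitive equilibrium: 104.8 − 0.079q = 1 + 0.01q → q* = 1166.2921, p* = 12.6629.
At the ceiling p = 10, quantity supplied = (10 − 1)/0.01 = 900.
Willingness to pay at q' = 900: 104.8 − 0.079·900 = 33.7.
Δq = 1166.2921 − 900 = 266.2921; wedge = 33.7 − 10 = 23.7.
DWL = ½ × 266.2921 × 23.7 = $3155.56 million.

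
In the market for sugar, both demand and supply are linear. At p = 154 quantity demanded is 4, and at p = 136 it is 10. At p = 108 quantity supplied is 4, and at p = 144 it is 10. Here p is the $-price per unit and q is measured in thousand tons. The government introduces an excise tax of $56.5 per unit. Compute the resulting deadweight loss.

Demand slope = (136 − 154)/(10 − 4) = −3, so p = 166 − 3q.
Supply slope = (144 − 108)/(10 − 4) = 6, so p = 84 + 6q.
Competitive equilibrium: 166 − 3q = 84 + 6q → q* = 9.1111, p* = 138.6667.
With the tax, the buyer price exceeds the seller price by 56.5: (166 − 3q) − (84 + 6q) = 56.5 → q' = 2.8333.
Δq = 9.1111 − 2.8333 = 6.2778; the wedge equals the tax, 56.5.
Deadweight loss = ½ × 6.2778 × 56.5 = $177.35 thousand.

$177.35 thousand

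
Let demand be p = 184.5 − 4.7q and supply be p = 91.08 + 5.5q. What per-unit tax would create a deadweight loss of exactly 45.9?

Competitive equilibrium: 184.5 − 4.7q = 91.08 + 5.5q → q* = 9.1588, p* = 141.4535.
A tax t gives Δq = t/10.2 and wedge t, so DWL = t²/20.4.
t²/20.4 = 45.9 → t² = 936.36 → t = 30.6.

30.6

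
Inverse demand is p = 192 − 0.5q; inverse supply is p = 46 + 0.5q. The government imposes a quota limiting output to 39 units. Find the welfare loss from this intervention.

5724.50

Competitive equilibrium: 192 − 0.5q = 46 + 0.5q → q* = 146, p* = 119.
At q = 39: demand price = 192 − 0.5·39 = 172.5; supply price = 46 + 0.5·39 = 65.5.
Δq = 146 − 39 = 107; wedge = 172.5 − 65.5 = 107.
DWL = ½ × 107 × 107 = 5724.50.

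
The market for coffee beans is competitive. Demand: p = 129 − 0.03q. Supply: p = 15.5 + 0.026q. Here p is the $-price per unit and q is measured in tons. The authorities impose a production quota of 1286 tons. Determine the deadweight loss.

$15365.38

Competitive equilibrium: 129 − 0.03q = 15.5 + 0.026q → q* = 2026.7857, p* = 68.1964.
At q = 1286: demand price = 129 − 0.03·1286 = 90.42; supply price = 15.5 + 0.026·1286 = 48.936.
Δq = 2026.7857 − 1286 = 740.7857; wedge = 90.42 − 48.936 = 41.484.
Deadweight loss = ½ × 740.7857 × 41.484 = $15365.38.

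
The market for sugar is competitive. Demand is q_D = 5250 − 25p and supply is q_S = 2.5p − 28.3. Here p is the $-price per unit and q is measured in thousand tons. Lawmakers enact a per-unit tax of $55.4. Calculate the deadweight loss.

In inverse form: demand p = 210 − 0.04q, supply p = 11.32 + 0.4q.
Competitive equilibrium: 210 − 0.04q = 11.32 + 0.4q → q* = 451.5455, p* = 191.9382.
With the tax, the buyer price exceeds the seller price by 55.4: (210 − 0.04q) − (11.32 + 0.4q) = 55.4 → q' = 325.6364.
Δq = 451.5455 − 325.6364 = 125.9091; the wedge equals the tax, 55.4.
Deadweight loss = ½ × 125.9091 × 55.4 = $3487.68 thousand.

$3487.68 thousand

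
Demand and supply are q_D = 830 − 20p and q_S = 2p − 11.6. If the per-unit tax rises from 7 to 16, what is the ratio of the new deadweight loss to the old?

In inverse form: demand p = 41.5 − 0.05q, supply p = 5.8 + 0.5q.
Competitive equilibrium: 41.5 − 0.05q = 5.8 + 0.5q → q* = 64.9091, p* = 38.2545.
For a per-unit tax t: Δq = t/0.55, so DWL = ½·t·(t/0.55) = t²/1.1.
At t = 7: DWL = 44.545. At t = 16: DWL = 232.727.
Ratio = (16/7)² = 5.224.

5.224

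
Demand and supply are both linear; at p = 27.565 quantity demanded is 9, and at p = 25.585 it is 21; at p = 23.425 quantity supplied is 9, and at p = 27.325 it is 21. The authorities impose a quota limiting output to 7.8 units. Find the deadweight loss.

22.81

Demand slope = (25.585 − 27.565)/(21 − 9) = −0.165, so p = 29.05 − 0.165q.
Supply slope = (27.325 − 23.425)/(21 − 9) = 0.325, so p = 20.5 + 0.325q.
Competitive equilibrium: 29.05 − 0.165q = 20.5 + 0.325q → q* = 17.449, p* = 26.1709.
At q = 7.8: demand price = 29.05 − 0.165·7.8 = 27.763; supply price = 20.5 + 0.325·7.8 = 23.035.
Δq = 17.449 − 7.8 = 9.649; wedge = 27.763 − 23.035 = 4.728.
Welfare loss = ½ × 9.649 × 4.728 = 22.81.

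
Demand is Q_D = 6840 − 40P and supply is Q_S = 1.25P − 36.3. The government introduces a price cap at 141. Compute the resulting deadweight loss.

425.65

In inverse form: demand P = 171 − 0.025Q, supply P = 29.04 + 0.8Q.
Competitive equilibrium: 171 − 0.025Q = 29.04 + 0.8Q → Q* = 172.0727, P* = 166.6982.
At the ceiling P = 141, quantity supplied = (141 − 29.04)/0.8 = 139.95.
Willingness to pay at Q' = 139.95: 171 − 0.025·139.95 = 167.5013.
ΔQ = 172.0727 − 139.95 = 32.1227; wedge = 167.5013 − 141 = 26.5013.
DWL = ½ × 32.1227 × 26.5013 = 425.65.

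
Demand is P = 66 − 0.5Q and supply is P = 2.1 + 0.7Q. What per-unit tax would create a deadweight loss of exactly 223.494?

Competitive equilibrium: 66 − 0.5Q = 2.1 + 0.7Q → Q* = 53.25, P* = 39.375.
A tax t gives ΔQ = t/1.2 and wedge t, so DWL = t²/2.4.
t²/2.4 = 223.494 → t² = 536.3856 → t = 23.16.

23.16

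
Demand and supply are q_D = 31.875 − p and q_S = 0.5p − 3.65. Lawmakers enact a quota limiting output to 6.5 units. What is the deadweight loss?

In inverse form: demand p = 31.875 − q, supply p = 7.3 + 2q.
Competitive equilibrium: 31.875 − q = 7.3 + 2q → q* = 8.1917, p* = 23.6833.
At q = 6.5: demand price = 31.875 − 1·6.5 = 25.375; supply price = 7.3 + 2·6.5 = 20.3.
Δq = 8.1917 − 6.5 = 1.6917; wedge = 25.375 − 20.3 = 5.075.
Deadweight loss = ½ × 1.6917 × 5.075 = 4.29.

4.29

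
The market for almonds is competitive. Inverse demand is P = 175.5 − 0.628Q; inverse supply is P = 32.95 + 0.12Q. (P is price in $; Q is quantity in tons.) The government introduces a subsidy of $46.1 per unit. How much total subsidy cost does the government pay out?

$11626.69

Competitive equilibrium: 175.5 − 0.628Q = 32.95 + 0.12Q → Q* = 190.5749, P* = 55.819.
The subsidy lowers effective supply by 46.1: P = 0.12Q − 13.15.
New quantity: 175.5 − 0.628Q = 0.12Q − 13.15 → Q' = 252.2059.
Total subsidy cost = 46.1 × 252.2059 = $11626.69.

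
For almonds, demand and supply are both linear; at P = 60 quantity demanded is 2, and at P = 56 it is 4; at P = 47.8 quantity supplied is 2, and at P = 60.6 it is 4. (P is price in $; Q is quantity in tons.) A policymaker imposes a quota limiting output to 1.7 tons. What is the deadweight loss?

Demand slope = (56 − 60)/(4 − 2) = −2, so P = 64 − 2Q.
Supply slope = (60.6 − 47.8)/(4 − 2) = 6.4, so P = 35 + 6.4Q.
Competitive equilibrium: 64 − 2Q = 35 + 6.4Q → Q* = 3.4524, P* = 57.0952.
At Q = 1.7: demand price = 64 − 2·1.7 = 60.6; supply price = 35 + 6.4·1.7 = 45.88.
ΔQ = 3.4524 − 1.7 = 1.7524; wedge = 60.6 − 45.88 = 14.72.
Deadweight loss = ½ × 1.7524 × 14.72 = $12.90.

$12.90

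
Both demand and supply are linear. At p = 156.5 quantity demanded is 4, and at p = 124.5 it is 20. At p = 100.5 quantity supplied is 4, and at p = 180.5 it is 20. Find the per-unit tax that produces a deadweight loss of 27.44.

19.6

Demand slope = (124.5 − 156.5)/(20 − 4) = −2, so p = 164.5 − 2q.
Supply slope = (180.5 − 100.5)/(20 − 4) = 5, so p = 80.5 + 5q.
Competitive equilibrium: 164.5 − 2q = 80.5 + 5q → q* = 12, p* = 140.5.
A tax t gives Δq = t/7 and wedge t, so DWL = t²/14.
t²/14 = 27.44 → t² = 384.16 → t = 19.6.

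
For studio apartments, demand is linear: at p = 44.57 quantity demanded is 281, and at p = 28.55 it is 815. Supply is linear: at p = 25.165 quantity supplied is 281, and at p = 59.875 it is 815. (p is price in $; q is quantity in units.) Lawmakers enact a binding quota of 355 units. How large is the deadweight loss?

Demand slope = (28.55 − 44.57)/(815 − 281) = −0.03, so p = 53 − 0.03q.
Supply slope = (59.875 − 25.165)/(815 − 281) = 0.065, so p = 6.9 + 0.065q.
Competitive equilibrium: 53 − 0.03q = 6.9 + 0.065q → q* = 485.2632, p* = 38.4421.
At q = 355: demand price = 53 − 0.03·355 = 42.35; supply price = 6.9 + 0.065·355 = 29.975.
Δq = 485.2632 − 355 = 130.2632; wedge = 42.35 − 29.975 = 12.375.
Deadweight loss = ½ × 130.2632 × 12.375 = $806.

$806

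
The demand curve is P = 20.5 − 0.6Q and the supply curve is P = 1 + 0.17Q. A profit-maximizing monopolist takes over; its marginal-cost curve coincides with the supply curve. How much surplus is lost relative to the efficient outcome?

Competitive equilibrium: 20.5 − 0.6Q = 1 + 0.17Q → Q* = 25.3247, P* = 5.3052.
Marginal revenue: MR = 20.5 − 1.2Q. Set MR = MC: 20.5 − 1.2Q = 1 + 0.17Q → Q_m = 14.2336.
Price P_m = 20.5 − 0.6·14.2336 = 11.9598; MC(Q_m) = 1 + 0.17·14.2336 = 3.4197.
Competitive Q* = 25.3247, so ΔQ = 11.0911; wedge = 11.9598 − 3.4197 = 8.5401.
DWL = ½ × 11.0911 × 8.5401 = 47.36.

47.36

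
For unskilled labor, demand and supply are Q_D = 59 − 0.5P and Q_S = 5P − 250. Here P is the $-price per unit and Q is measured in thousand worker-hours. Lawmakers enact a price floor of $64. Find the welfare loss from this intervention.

In inverse form: demand P = 118 − 2Q, supply P = 50 + 0.2Q.
Competitive equilibrium: 118 − 2Q = 50 + 0.2Q → Q* = 30.9091, P* = 56.1818.
At the floor P = 64, quantity demanded = (118 − 64)/2 = 27.
Sellers' marginal cost at Q' = 27: 50 + 0.2·27 = 55.4.
ΔQ = 30.9091 − 27 = 3.9091; wedge = 64 − 55.4 = 8.6.
Welfare loss = ½ × 3.9091 × 8.6 = $16.81 thousand.

$16.81 thousand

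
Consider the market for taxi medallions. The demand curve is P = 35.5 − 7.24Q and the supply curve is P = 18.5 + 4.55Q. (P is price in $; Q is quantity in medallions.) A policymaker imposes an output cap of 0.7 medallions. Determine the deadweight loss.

Competitive equilibrium: 35.5 − 7.24Q = 18.5 + 4.55Q → Q* = 1.4419, P* = 25.0606.
At Q = 0.7: demand price = 35.5 − 7.24·0.7 = 30.432; supply price = 18.5 + 4.55·0.7 = 21.685.
ΔQ = 1.4419 − 0.7 = 0.7419; wedge = 30.432 − 21.685 = 8.747.
Welfare loss = ½ × 0.7419 × 8.747 = $3.24.

$3.24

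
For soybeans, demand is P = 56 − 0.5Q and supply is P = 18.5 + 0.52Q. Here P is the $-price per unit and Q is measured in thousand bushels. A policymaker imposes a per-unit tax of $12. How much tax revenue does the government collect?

Competitive equilibrium: 56 − 0.5Q = 18.5 + 0.52Q → Q* = 36.7647, P* = 37.6176.
With the tax, the buyer price exceeds the seller price by 12: (56 − 0.5Q) − (18.5 + 0.52Q) = 12 → Q' = 25.
Tax revenue = 12 × 25 = $300 thousand.

$300 thousand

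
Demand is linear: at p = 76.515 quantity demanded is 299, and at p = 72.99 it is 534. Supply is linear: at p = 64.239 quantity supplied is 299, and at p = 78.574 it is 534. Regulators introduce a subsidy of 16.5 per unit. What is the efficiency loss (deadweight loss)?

1791.12

Demand slope = (72.99 − 76.515)/(534 − 299) = −0.015, so p = 81 − 0.015q.
Supply slope = (78.574 − 64.239)/(534 − 299) = 0.061, so p = 46 + 0.061q.
Competitive equilibrium: 81 − 0.015q = 46 + 0.061q → q* = 460.5263, p* = 74.0921.
The subsidy lowers effective supply by 16.5: p = 29.5 + 0.061q.
New quantity: 81 − 0.015q = 29.5 + 0.061q → q' = 677.6316.
Overproduction Δq = 677.6316 − 460.5263 = 217.1053; wedge = subsidy = 16.5.
Deadweight loss = ½ × 217.1053 × 16.5 = 1791.12.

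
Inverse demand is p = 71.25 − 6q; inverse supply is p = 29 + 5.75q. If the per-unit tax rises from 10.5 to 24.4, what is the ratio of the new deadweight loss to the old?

Competitive equilibrium: 71.25 − 6q = 29 + 5.75q → q* = 3.5957, p* = 49.6755.
For a per-unit tax t: Δq = t/11.75, so DWL = ½·t·(t/11.75) = t²/23.5.
At t = 10.5: DWL = 4.691. At t = 24.4: DWL = 25.334.
Ratio = (24.4/10.5)² = 5.400.

5.400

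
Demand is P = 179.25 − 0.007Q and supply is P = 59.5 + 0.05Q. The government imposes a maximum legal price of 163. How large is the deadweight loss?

27.17

Competitive equilibrium: 179.25 − 0.007Q = 59.5 + 0.05Q → Q* = 2100.8772, P* = 164.5439.
At the ceiling P = 163, quantity supplied = (163 − 59.5)/0.05 = 2070.
Willingness to pay at Q' = 2070: 179.25 − 0.007·2070 = 164.76.
ΔQ = 2100.8772 − 2070 = 30.8772; wedge = 164.76 − 163 = 1.76.
The triangle = ½ × 30.8772 × 1.76 = 27.17.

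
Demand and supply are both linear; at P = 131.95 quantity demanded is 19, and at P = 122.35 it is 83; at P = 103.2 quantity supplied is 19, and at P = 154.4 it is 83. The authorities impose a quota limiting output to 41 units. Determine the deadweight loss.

32.43

Demand slope = (122.35 − 131.95)/(83 − 19) = −0.15, so P = 134.8 − 0.15Q.
Supply slope = (154.4 − 103.2)/(83 − 19) = 0.8, so P = 88 + 0.8Q.
Competitive equilibrium: 134.8 − 0.15Q = 88 + 0.8Q → Q* = 49.2632, P* = 127.4105.
At Q = 41: demand price = 134.8 − 0.15·41 = 128.65; supply price = 88 + 0.8·41 = 120.8.
ΔQ = 49.2632 − 41 = 8.2632; wedge = 128.65 − 120.8 = 7.85.
Welfare loss = ½ × 8.2632 × 7.85 = 32.43.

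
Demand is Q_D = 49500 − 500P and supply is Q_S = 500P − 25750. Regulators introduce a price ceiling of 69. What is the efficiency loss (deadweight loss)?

In inverse form: demand P = 99 − 0.002Q, supply P = 51.5 + 0.002Q.
Competitive equilibrium: 99 − 0.002Q = 51.5 + 0.002Q → Q* = 11875, P* = 75.25.
At the ceiling P = 69, quantity supplied = (69 − 51.5)/0.002 = 8750.
Willingness to pay at Q' = 8750: 99 − 0.002·8750 = 81.5.
ΔQ = 11875 − 8750 = 3125; wedge = 81.5 − 69 = 12.5.
The triangle = ½ × 3125 × 12.5 = 19531.25.

19531.25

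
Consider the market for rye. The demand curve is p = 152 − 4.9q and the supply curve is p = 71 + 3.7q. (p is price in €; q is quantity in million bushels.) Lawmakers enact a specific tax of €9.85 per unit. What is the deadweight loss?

Competitive equilibrium: 152 − 4.9q = 71 + 3.7q → q* = 9.4186, p* = 105.8488.
With the tax, the buyer price exceeds the seller price by 9.85: (152 − 4.9q) − (71 + 3.7q) = 9.85 → q' = 8.2733.
Δq = 9.4186 − 8.2733 = 1.1453; the wedge equals the tax, 9.85.
The triangle = ½ × 1.1453 × 9.85 = €5.64 million.

€5.64 million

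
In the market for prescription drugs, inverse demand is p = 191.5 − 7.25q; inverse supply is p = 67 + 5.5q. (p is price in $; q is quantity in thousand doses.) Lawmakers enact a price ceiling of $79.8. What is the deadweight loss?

Competitive equilibrium: 191.5 − 7.25q = 67 + 5.5q → q* = 9.76471, p* = 120.70588.
At the ceiling p = 79.8, quantity supplied = (79.8 − 67)/5.5 = 2.32727.
Willingness to pay at q' = 2.32727: 191.5 − 7.25·2.32727 = 174.62729.
Δq = 9.76471 − 2.32727 = 7.43744; wedge = 174.62729 − 79.8 = 94.82729.
The triangle = ½ × 7.43744 × 94.82729 = $352.64 thousand.

$352.64 thousand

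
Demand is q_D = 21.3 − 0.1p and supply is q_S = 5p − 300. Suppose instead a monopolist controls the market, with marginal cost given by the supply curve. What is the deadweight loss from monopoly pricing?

281.22

In inverse form: demand p = 213 − 10q, supply p = 60 + 0.2q.
Competitive equilibrium: 213 − 10q = 60 + 0.2q → q* = 15, p* = 63.
Marginal revenue: MR = 213 − 20q. Set MR = MC: 213 − 20q = 60 + 0.2q → q_m = 7.5743.
Price p_m = 213 − 10·7.5743 = 137.257; MC(q_m) = 60 + 0.2·7.5743 = 61.5149.
Competitive q* = 15, so Δq = 7.4257; wedge = 137.257 − 61.5149 = 75.7421.
Welfare loss = ½ × 7.4257 × 75.7421 = 281.22.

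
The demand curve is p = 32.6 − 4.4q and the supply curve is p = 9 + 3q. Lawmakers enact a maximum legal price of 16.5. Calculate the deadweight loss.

Competitive equilibrium: 32.6 − 4.4q = 9 + 3q → q* = 3.1892, p* = 18.5676.
At the ceiling p = 16.5, quantity supplied = (16.5 − 9)/3 = 2.5.
Willingness to pay at q' = 2.5: 32.6 − 4.4·2.5 = 21.6.
Δq = 3.1892 − 2.5 = 0.6892; wedge = 21.6 − 16.5 = 5.1.
DWL = ½ × 0.6892 × 5.1 = 1.76.

1.76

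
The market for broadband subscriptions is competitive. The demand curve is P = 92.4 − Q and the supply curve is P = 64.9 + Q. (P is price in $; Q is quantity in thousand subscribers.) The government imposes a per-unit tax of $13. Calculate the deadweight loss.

$42.25 thousand

Competitive equilibrium: 92.4 − Q = 64.9 + Q → Q* = 13.75, P* = 78.65.
With the tax, the buyer price exceeds the seller price by 13: (92.4 − Q) − (64.9 + Q) = 13 → Q' = 7.25.
ΔQ = 13.75 − 7.25 = 6.5; the wedge equals the tax, 13.
DWL = ½ × 6.5 × 13 = $42.25 thousand.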